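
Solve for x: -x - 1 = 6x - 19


Starting with: -x - 1 = 6x - 19
Move all x terms to left: (-1 - 6)x = -19 + 1
Simplify: -7x = -18
Divide both sides by -7: x = 18/7

x = 18/7


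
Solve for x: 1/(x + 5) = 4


Multiply both sides by (x + 5): 1 = 4(x + 5)
Distribute: 1 = 4x + 20
4x = 1 - 20 = -19
x = -19/4

x = -19/4


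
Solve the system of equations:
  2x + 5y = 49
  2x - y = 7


Using Cramer's rule:
Determinant D = (2)(-1) - (2)(5) = -2 - 10 = -12
Dx = (49)(-1) - (7)(5) = -49 - 35 = -84
Dy = (2)(7) - (2)(49) = 14 - 98 = -84
x = Dx/D = -84/-12 = 7
y = Dy/D = -84/-12 = 7

x = 7, y = 7


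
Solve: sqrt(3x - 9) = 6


Square both sides: 3x - 9 = 6^2 = 36
3x = 36 + 9 = 45
x = 15
Check: sqrt(3*15 - 9) = sqrt(36) = 6 ✓

x = 15


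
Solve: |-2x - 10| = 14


An absolute value equation |expr| = 14 gives two cases:
Case 1: -2x - 10 = 14
  -2x = 24, so x = -12
Case 2: -2x - 10 = -14
  -2x = -4, so x = 2

x = -12, x = 2


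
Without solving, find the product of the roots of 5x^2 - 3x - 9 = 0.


By Vieta's formulas for ax^2 + bx + c = 0:
  Sum of roots = -b/a
  Product of roots = c/a

Here a = 5, b = -3, c = -9
Sum = -(-3)/5 = 3/5
Product = -9/5 = -9/5

Product = -9/5


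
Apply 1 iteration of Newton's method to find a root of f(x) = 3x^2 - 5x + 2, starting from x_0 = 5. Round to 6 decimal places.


Newton's method: x_(n+1) = x_n - f(x_n)/f'(x_n)
f(x) = 3x^2 - 5x + 2
f'(x) = 6x - 5

Iteration 1:
  f(5.000000) = 52.000000
  f'(5.000000) = 25.000000
  x_1 = 5.000000 - (52.000000)/(25.000000) = 2.920000

x_1 = 2.920000


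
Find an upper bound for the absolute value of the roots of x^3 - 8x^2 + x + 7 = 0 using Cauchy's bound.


Cauchy's bound: all roots r satisfy |r| <= 1 + max(|a_i/a_n|) for i = 0,...,n-1
where a_n is the leading coefficient.

Coefficients: [1, -8, 1, 7]
Leading coefficient a_n = 1
Ratios |a_i/a_n|: 8, 1, 7
Maximum ratio: 8
Cauchy's bound: |r| <= 1 + 8 = 9

Upper bound = 9


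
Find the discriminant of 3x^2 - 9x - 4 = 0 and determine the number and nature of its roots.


For ax^2 + bx + c = 0, discriminant D = b^2 - 4ac
Here a = 3, b = -9, c = -4
D = (-9)^2 - 4(3)(-4) = 81 + 48 = 129

D = 129 > 0 but not a perfect square
The equation has 2 distinct real irrational roots.

Discriminant = 129, 2 distinct real irrational roots


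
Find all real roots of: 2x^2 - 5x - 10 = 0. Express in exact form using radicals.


Using the quadratic formula: x = (-b ± sqrt(b^2 - 4ac)) / (2a)
Here a = 2, b = -5, c = -10
Discriminant = b^2 - 4ac = (-5)^2 - 4(2)(-10) = 25 + 80 = 105
Since discriminant = 105 > 0, there are two real roots.
x = (5 ± sqrt(105)) / 4
Numerically: x ≈ 3.8117 or x ≈ -1.3117

x = (5 + sqrt(105)) / 4 or x = (5 - sqrt(105)) / 4


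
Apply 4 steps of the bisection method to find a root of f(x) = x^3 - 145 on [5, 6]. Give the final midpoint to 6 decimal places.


f(x) = x^3 - 145
f(5) = -20 < 0
f(6) = 71 > 0

Step 1: midpoint = (5.000000 + 6.000000)/2 = 5.500000
  f(5.500000) = 21.375000
  f(mid) > 0, so root is in [5.000000, 5.500000]

Step 2: midpoint = (5.000000 + 5.500000)/2 = 5.250000
  f(5.250000) = -0.296875
  f(mid) < 0, so root is in [5.250000, 5.500000]

Step 3: midpoint = (5.250000 + 5.500000)/2 = 5.375000
  f(5.375000) = 10.287109
  f(mid) > 0, so root is in [5.250000, 5.375000]

Step 4: midpoint = (5.250000 + 5.375000)/2 = 5.312500
  f(5.312500) = 4.932861
  f(mid) > 0, so root is in [5.250000, 5.312500]

midpoint = 5.312500


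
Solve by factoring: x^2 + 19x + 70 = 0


We need two numbers that multiply to 70 and add to 19.
Those numbers are 14 and 5 (since 14 * 5 = 70 and 14 + 5 = 19).
So x^2 + 19x + 70 = (x + 14)(x + 5) = 0
Setting each factor to zero: x = -14 or x = -5

x = -14, x = -5


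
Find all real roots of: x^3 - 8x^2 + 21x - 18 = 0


Let p(x) = x^3 - 8x^2 + 21x - 18. By the rational root theorem (leading coefficient 1), any rational root is an integer divisor of 18: try ±1, ±2, ... in turn.
Test x = 1: value = -4 ≠ 0.
Test x = -1: value = -48 ≠ 0.
Test x = 2: value = 0 ✓, so (x - 2) is a factor.
Synthetic division by (x - 2): bring down 1; 1(2) - 8 = -6; (-6)(2) + 21 = 9; 9(2) - 18 = 0 → quotient x^2 - 6x + 9, remainder 0.
Solve the quadratic x^2 - 6x + 9 = 0: discriminant = (-6)^2 - 4(1)(9) = 36 - 36 = 0.
Discriminant = 0, so a double root: x = 6/2 = 3.

x = 2, x = 3 (multiplicity 2)


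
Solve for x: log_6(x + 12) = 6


Convert to exponential form: x + 12 = 6^6 = 46656
x = 46656 - 12 = 46644
Check: log_6(46644 + 12) = log_6(46656) = log_6(46656) = 6 ✓

x = 46644


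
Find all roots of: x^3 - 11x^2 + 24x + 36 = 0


Let p(x) = x^3 - 11x^2 + 24x + 36. By the rational root theorem (leading coefficient 1), any rational root is an integer divisor of 36: try ±1, ±2, ... in turn.
Test x = 1: value = 50 ≠ 0.
Test x = -1: value = 0 ✓, so (x + 1) is a factor.
Synthetic division by (x + 1): bring down 1; 1(-1) - 11 = -12; (-12)(-1) + 24 = 36; 36(-1) + 36 = 0 → quotient x^2 - 12x + 36, remainder 0.
Solve the quadratic x^2 - 12x + 36 = 0: discriminant = (-12)^2 - 4(1)(36) = 144 - 144 = 0.
Discriminant = 0, so a double root: x = 12/2 = 6.
Collecting all roots found:

x = -1, x = 6 (multiplicity 2)


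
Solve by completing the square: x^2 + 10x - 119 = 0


Start: x^2 + 10x - 119 = 0
Move constant: x^2 + 10x = 119
Half of 10 is 5, squared is 25
Add 25 to both sides: x^2 + 10x + 25 = 144
(x + 5)^2 = 144
x + 5 = ±12
x = -5 + 12 = 7 or x = -5 - 12 = -17

x = -17, x = 7


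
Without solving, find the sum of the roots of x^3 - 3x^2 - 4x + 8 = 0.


By Vieta's formulas for x^3 + bx^2 + cx + d = 0:
  r1 + r2 + r3 = -b/a = 3
  r1*r2 + r1*r3 + r2*r3 = c/a = -4
  r1*r2*r3 = -d/a = -8


Sum = 3


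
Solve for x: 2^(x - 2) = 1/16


Express both sides with the same base.
1/16 = 2^(-4)
Since the bases match, equate exponents: x - 2 = -4
So x = -4 - (-2) = -2

x = -2


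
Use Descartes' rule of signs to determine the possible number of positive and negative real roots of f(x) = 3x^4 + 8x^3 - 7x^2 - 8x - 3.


Descartes' rule of signs:

For positive roots, count sign changes in f(x) = 3x^4 + 8x^3 - 7x^2 - 8x - 3:
Signs of coefficients: +, +, -, -, -
Number of sign changes: 1
Possible positive real roots: 1

For negative roots, examine f(-x) = 3x^4 - 8x^3 - 7x^2 + 8x - 3:
Signs of coefficients: +, -, -, +, -
Number of sign changes: 3
Possible negative real roots: 3, 1

Positive roots: 1; Negative roots: 3 or 1


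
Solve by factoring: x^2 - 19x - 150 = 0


We need two numbers that multiply to -150 and add to -19.
Those numbers are -25 and 6 (since (-25) * 6 = -150 and (-25) + 6 = -19).
So x^2 - 19x - 150 = (x - 25)(x + 6) = 0
Setting each factor to zero: x = 25 or x = -6

x = -6, x = 25


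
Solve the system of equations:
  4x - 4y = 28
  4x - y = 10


Using Cramer's rule:
Determinant D = (4)(-1) - (4)(-4) = -4 + 16 = 12
Dx = (28)(-1) - (10)(-4) = -28 + 40 = 12
Dy = (4)(10) - (4)(28) = 40 - 112 = -72
x = Dx/D = 12/12 = 1
y = Dy/D = -72/12 = -6

x = 1, y = -6


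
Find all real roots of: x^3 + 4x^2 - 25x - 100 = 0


Let p(x) = x^3 + 4x^2 - 25x - 100. By the rational root theorem (leading coefficient 1), any rational root is an integer divisor of 100: try ±1, ±2, ... in turn.
Test x = 1: value = -120 ≠ 0.
Test x = -1: value = -72 ≠ 0.
Test x = 2: value = -126 ≠ 0.
Test x = -2: value = -42 ≠ 0.
Test x = 4: value = -72 ≠ 0.
Test x = -4: value = 0 ✓, so (x + 4) is a factor.
Synthetic division by (x + 4): bring down 1; 1(-4) + 4 = 0; 0(-4) - 25 = -25; (-25)(-4) - 100 = 0 → quotient x^2 - 25, remainder 0.
Solve the quadratic x^2 - 25 = 0: discriminant = 0^2 - 4(1)(-25) = 0 + 100 = 100.
sqrt(100) = 10, so x = (0 ± 10)/2: x = 5 or x = -5.

x = -5, x = -4, x = 5


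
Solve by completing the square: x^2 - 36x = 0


Start: x^2 - 36x + 0 = 0
Move constant: x^2 - 36x = 0
Half of -36 is -18, squared is 324
Add 324 to both sides: x^2 - 36x + 324 = 324
(x - 18)^2 = 324
x - 18 = ±18
x = 18 + 18 = 36 or x = 18 - 18 = 0

x = 0, x = 36


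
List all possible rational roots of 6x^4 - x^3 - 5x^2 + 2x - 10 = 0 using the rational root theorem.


Rational root theorem: possible roots are ±p/q where:
  p divides the constant term (-10): p ∈ {1, 2, 5, 10}
  q divides the leading coefficient (6): q ∈ {1, 2, 3, 6}

All possible rational roots: -10, -5, -10/3, -5/2, -2, -5/3, -1, -5/6, -2/3, -1/2, -1/3, -1/6, 1/6, 1/3, 1/2, 2/3, 5/6, 1, 5/3, 2, 5/2, 10/3, 5, 10

-10, -5, -10/3, -5/2, -2, -5/3, -1, -5/6, -2/3, -1/2, -1/3, -1/6, 1/6, 1/3, 1/2, 2/3, 5/6, 1, 5/3, 2, 5/2, 10/3, 5, 10


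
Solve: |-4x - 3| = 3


An absolute value equation |expr| = 3 gives two cases:
Case 1: -4x - 3 = 3
  -4x = 6, so x = -3/2
Case 2: -4x - 3 = -3
  -4x = 0, so x = 0

x = -3/2, x = 0


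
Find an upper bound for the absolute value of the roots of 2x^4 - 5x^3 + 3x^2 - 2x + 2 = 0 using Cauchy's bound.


Cauchy's bound: all roots r satisfy |r| <= 1 + max(|a_i/a_n|) for i = 0,...,n-1
where a_n is the leading coefficient.

Coefficients: [2, -5, 3, -2, 2]
Leading coefficient a_n = 2
Ratios |a_i/a_n|: 5/2, 3/2, 1, 1
Maximum ratio: 5/2
Cauchy's bound: |r| <= 1 + 5/2 = 7/2

Upper bound = 7/2


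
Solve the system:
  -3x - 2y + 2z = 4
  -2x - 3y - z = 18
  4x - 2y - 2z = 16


Using Cramer's rule. Expand each determinant along the first row.
D  = (-3)*[(-3)*(-2) - (-1)*(-2)] - (-2)*[(-2)*(-2) - (-1)*4] + 2*[(-2)*(-2) - (-3)*4]
  = (-3)*(4) - (-2)*(8) + 2*(16) = 36
Dx = 4*[(-3)*(-2) - (-1)*(-2)] - (-2)*[18*(-2) - (-1)*16] + 2*[18*(-2) - (-3)*16]
  = 4*(4) - (-2)*(-20) + 2*(12) = 0
Dy = (-3)*[18*(-2) - (-1)*16] - 4*[(-2)*(-2) - (-1)*4] + 2*[(-2)*16 - 18*4]
  = (-3)*(-20) - 4*(8) + 2*(-104) = -180
Dz = (-3)*[(-3)*16 - 18*(-2)] - (-2)*[(-2)*16 - 18*4] + 4*[(-2)*(-2) - (-3)*4]
  = (-3)*(-12) - (-2)*(-104) + 4*(16) = -108
x = Dx/D = 0/36 = 0, y = Dy/D = -180/36 = -5, z = Dz/D = -108/36 = -3
Check eq1: (-3)(0) + (-2)(-5) + (2)(-3) = 4 = 4 ✓
Check eq2: (-2)(0) + (-3)(-5) + (-1)(-3) = 18 = 18 ✓
Check eq3: (4)(0) + (-2)(-5) + (-2)(-3) = 16 = 16 ✓

x = 0, y = -5, z = -3


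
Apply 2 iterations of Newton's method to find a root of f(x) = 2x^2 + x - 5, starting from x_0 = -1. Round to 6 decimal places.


Newton's method: x_(n+1) = x_n - f(x_n)/f'(x_n)
f(x) = 2x^2 + x - 5
f'(x) = 4x + 1

Iteration 1:
  f(-1.000000) = -4.000000
  f'(-1.000000) = -3.000000
  x_1 = -1.000000 - (-4.000000)/(-3.000000) = -2.333333

Iteration 2:
  f(-2.333333) = 3.555556
  f'(-2.333333) = -8.333333
  x_2 = -2.333333 - (3.555556)/(-8.333333) = -1.906667

x_2 = -1.906667


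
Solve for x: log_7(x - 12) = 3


Convert to exponential form: x - 12 = 7^3 = 343
x = 343 + 12 = 355
Check: log_7(355 - 12) = log_7(343) = log_7(343) = 3 ✓

x = 355


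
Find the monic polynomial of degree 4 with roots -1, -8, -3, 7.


A monic polynomial with roots -1, -8, -3, 7 is:
p(x) = (x + 1)(x + 8)(x + 3)(x - 7)
After multiplying by (x + 1): x + 1
After multiplying by (x + 8): x^2 + 9x + 8
After multiplying by (x + 3): x^3 + 12x^2 + 35x + 24
After multiplying by (x - 7): x^4 + 5x^3 - 49x^2 - 221x - 168

x^4 + 5x^3 - 49x^2 - 221x - 168


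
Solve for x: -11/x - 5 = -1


Subtract -5 from both sides: -11/x = 4
Multiply both sides by x: -11 = 4 * x
Divide by 4: x = -11/4

x = -11/4


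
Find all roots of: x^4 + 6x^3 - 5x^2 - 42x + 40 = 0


Let p(x) = x^4 + 6x^3 - 5x^2 - 42x + 40. By the rational root theorem (leading coefficient 1), any rational root is an integer divisor of 40: try ±1, ±2, ... in turn.
Test x = 1: value = 0 ✓, so (x - 1) is a factor.
Synthetic division by (x - 1): bring down 1; 1(1) + 6 = 7; 7(1) - 5 = 2; 2(1) - 42 = -40; (-40)(1) + 40 = 0 → quotient x^3 + 7x^2 + 2x - 40, remainder 0.
Continue with the quotient x^3 + 7x^2 + 2x - 40 (candidates must divide 40; re-test x = 1 first in case it repeats).
Test x = 1: value = -30 ≠ 0.
Test x = -1: value = -36 ≠ 0.
Test x = 2: value = 0 ✓, so (x - 2) is a factor.
Synthetic division by (x - 2): bring down 1; 1(2) + 7 = 9; 9(2) + 2 = 20; 20(2) - 40 = 0 → quotient x^2 + 9x + 20, remainder 0.
Solve the quadratic x^2 + 9x + 20 = 0: discriminant = 9^2 - 4(1)(20) = 81 - 80 = 1.
sqrt(1) = 1, so x = (-9 ± 1)/2: x = -4 or x = -5.
Collecting all roots found:

x = -5, x = -4, x = 1, x = 2


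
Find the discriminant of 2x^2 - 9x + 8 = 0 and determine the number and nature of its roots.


For ax^2 + bx + c = 0, discriminant D = b^2 - 4ac
Here a = 2, b = -9, c = 8
D = (-9)^2 - 4(2)(8) = 81 - 64 = 17

D = 17 > 0 but not a perfect square
The equation has 2 distinct real irrational roots.

Discriminant = 17, 2 distinct real irrational roots


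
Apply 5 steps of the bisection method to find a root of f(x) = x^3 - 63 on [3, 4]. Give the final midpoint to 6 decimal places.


f(x) = x^3 - 63
f(3) = -36 < 0
f(4) = 1 > 0

Step 1: midpoint = (3.000000 + 4.000000)/2 = 3.500000
  f(3.500000) = -20.125000
  f(mid) < 0, so root is in [3.500000, 4.000000]

Step 2: midpoint = (3.500000 + 4.000000)/2 = 3.750000
  f(3.750000) = -10.265625
  f(mid) < 0, so root is in [3.750000, 4.000000]

Step 3: midpoint = (3.750000 + 4.000000)/2 = 3.875000
  f(3.875000) = -4.814453
  f(mid) < 0, so root is in [3.875000, 4.000000]

Step 4: midpoint = (3.875000 + 4.000000)/2 = 3.937500
  f(3.937500) = -1.953369
  f(mid) < 0, so root is in [3.937500, 4.000000]

Step 5: midpoint = (3.937500 + 4.000000)/2 = 3.968750
  f(3.968750) = -0.488312
  f(mid) < 0, so root is in [3.968750, 4.000000]

midpoint = 3.968750


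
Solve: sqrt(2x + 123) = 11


Square both sides: 2x + 123 = 11^2 = 121
2x = 121 - 123 = -2
x = -1
Check: sqrt(2*(-1) + 123) = sqrt(121) = 11 ✓

x = -1


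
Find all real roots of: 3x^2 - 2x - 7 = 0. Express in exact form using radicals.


Using the quadratic formula: x = (-b ± sqrt(b^2 - 4ac)) / (2a)
Here a = 3, b = -2, c = -7
Discriminant = b^2 - 4ac = (-2)^2 - 4(3)(-7) = 4 + 84 = 88
Since discriminant = 88 > 0, there are two real roots.
x = (2 ± 2*sqrt(22)) / 6
Simplifying: x = (1 ± sqrt(22)) / 3
Numerically: x ≈ 1.8968 or x ≈ -1.2301

x = (1 + sqrt(22)) / 3 or x = (1 - sqrt(22)) / 3


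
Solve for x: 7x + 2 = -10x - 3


Starting with: 7x + 2 = -10x - 3
Move all x terms to left: (7 + 10)x = -3 - 2
Simplify: 17x = -5
Divide both sides by 17: x = -5/17

x = -5/17


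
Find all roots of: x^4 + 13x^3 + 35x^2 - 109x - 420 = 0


Let p(x) = x^4 + 13x^3 + 35x^2 - 109x - 420. By the rational root theorem (leading coefficient 1), any rational root is an integer divisor of 420: try ±1, ±2, ... in turn.
Test x = 1: value = -480 ≠ 0.
Test x = -1: value = -288 ≠ 0.
Test x = 2: value = -378 ≠ 0.
Test x = -2: value = -150 ≠ 0.
Test x = 3: value = 0 ✓, so (x - 3) is a factor.
Synthetic division by (x - 3): bring down 1; 1(3) + 13 = 16; 16(3) + 35 = 83; 83(3) - 109 = 140; 140(3) - 420 = 0 → quotient x^3 + 16x^2 + 83x + 140, remainder 0.
Continue with the quotient x^3 + 16x^2 + 83x + 140 (candidates must divide 140).
Test x = 4: value = 792 ≠ 0.
Test x = -4: value = 0 ✓, so (x + 4) is a factor.
Synthetic division by (x + 4): bring down 1; 1(-4) + 16 = 12; 12(-4) + 83 = 35; 35(-4) + 140 = 0 → quotient x^2 + 12x + 35, remainder 0.
Solve the quadratic x^2 + 12x + 35 = 0: discriminant = 12^2 - 4(1)(35) = 144 - 140 = 4.
sqrt(4) = 2, so x = (-12 ± 2)/2: x = -5 or x = -7.
Collecting all roots found:

x = -7, x = -5, x = -4, x = 3


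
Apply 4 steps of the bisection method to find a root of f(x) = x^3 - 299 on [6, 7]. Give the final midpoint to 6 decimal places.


f(x) = x^3 - 299
f(6) = -83 < 0
f(7) = 44 > 0

Step 1: midpoint = (6.000000 + 7.000000)/2 = 6.500000
  f(6.500000) = -24.375000
  f(mid) < 0, so root is in [6.500000, 7.000000]

Step 2: midpoint = (6.500000 + 7.000000)/2 = 6.750000
  f(6.750000) = 8.546875
  f(mid) > 0, so root is in [6.500000, 6.750000]

Step 3: midpoint = (6.500000 + 6.750000)/2 = 6.625000
  f(6.625000) = -8.224609
  f(mid) < 0, so root is in [6.625000, 6.750000]

Step 4: midpoint = (6.625000 + 6.750000)/2 = 6.687500
  f(6.687500) = 0.082764
  f(mid) > 0, so root is in [6.625000, 6.687500]

midpoint = 6.687500


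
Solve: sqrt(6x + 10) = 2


Square both sides: 6x + 10 = 2^2 = 4
6x = 4 - 10 = -6
x = -1
Check: sqrt(6*(-1) + 10) = sqrt(4) = 2 ✓

x = -1


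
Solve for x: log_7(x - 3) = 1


Convert to exponential form: x - 3 = 7^1 = 7
x = 7 + 3 = 10
Check: log_7(10 - 3) = log_7(7) = log_7(7) = 1 ✓

x = 10


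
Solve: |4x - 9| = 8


An absolute value equation |expr| = 8 gives two cases:
Case 1: 4x - 9 = 8
  4x = 17, so x = 17/4
Case 2: 4x - 9 = -8
  4x = 1, so x = 1/4

x = 1/4, x = 17/4


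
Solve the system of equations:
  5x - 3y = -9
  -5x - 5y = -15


Using Cramer's rule:
Determinant D = (5)(-5) - (-5)(-3) = -25 - 15 = -40
Dx = (-9)(-5) - (-15)(-3) = 45 - 45 = 0
Dy = (5)(-15) - (-5)(-9) = -75 - 45 = -120
x = Dx/D = 0/-40 = 0
y = Dy/D = -120/-40 = 3

x = 0, y = 3


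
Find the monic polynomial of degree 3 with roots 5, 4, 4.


A monic polynomial with roots 5, 4, 4 is:
p(x) = (x - 5)(x - 4)(x - 4)
After multiplying by (x - 5): x - 5
After multiplying by (x - 4): x^2 - 9x + 20
After multiplying by (x - 4): x^3 - 13x^2 + 56x - 80

x^3 - 13x^2 + 56x - 80


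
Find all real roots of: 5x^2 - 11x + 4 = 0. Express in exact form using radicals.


Using the quadratic formula: x = (-b ± sqrt(b^2 - 4ac)) / (2a)
Here a = 5, b = -11, c = 4
Discriminant = b^2 - 4ac = (-11)^2 - 4(5)(4) = 121 - 80 = 41
Since discriminant = 41 > 0, there are two real roots.
x = (11 ± sqrt(41)) / 10
Numerically: x ≈ 1.7403 or x ≈ 0.4597

x = (11 + sqrt(41)) / 10 or x = (11 - sqrt(41)) / 10


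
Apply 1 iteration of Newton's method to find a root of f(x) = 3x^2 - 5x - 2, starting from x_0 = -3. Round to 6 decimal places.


Newton's method: x_(n+1) = x_n - f(x_n)/f'(x_n)
f(x) = 3x^2 - 5x - 2
f'(x) = 6x - 5

Iteration 1:
  f(-3.000000) = 40.000000
  f'(-3.000000) = -23.000000
  x_1 = -3.000000 - (40.000000)/(-23.000000) = -1.260870

x_1 = -1.260870


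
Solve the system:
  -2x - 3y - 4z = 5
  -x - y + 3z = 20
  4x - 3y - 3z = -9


Using Cramer's rule. Expand each determinant along the first row.
D  = (-2)*[(-1)*(-3) - 3*(-3)] - (-3)*[(-1)*(-3) - 3*4] + (-4)*[(-1)*(-3) - (-1)*4]
  = (-2)*(12) - (-3)*(-9) + (-4)*(7) = -79
Dx = 5*[(-1)*(-3) - 3*(-3)] - (-3)*[20*(-3) - 3*(-9)] + (-4)*[20*(-3) - (-1)*(-9)]
  = 5*(12) - (-3)*(-33) + (-4)*(-69) = 237
Dy = (-2)*[20*(-3) - 3*(-9)] - 5*[(-1)*(-3) - 3*4] + (-4)*[(-1)*(-9) - 20*4]
  = (-2)*(-33) - 5*(-9) + (-4)*(-71) = 395
Dz = (-2)*[(-1)*(-9) - 20*(-3)] - (-3)*[(-1)*(-9) - 20*4] + 5*[(-1)*(-3) - (-1)*4]
  = (-2)*(69) - (-3)*(-71) + 5*(7) = -316
x = Dx/D = 237/-79 = -3, y = Dy/D = 395/-79 = -5, z = Dz/D = -316/-79 = 4
Check eq1: (-2)(-3) + (-3)(-5) + (-4)(4) = 5 = 5 ✓
Check eq2: (-1)(-3) + (-1)(-5) + (3)(4) = 20 = 20 ✓
Check eq3: (4)(-3) + (-3)(-5) + (-3)(4) = -9 = -9 ✓

x = -3, y = -5, z = 4


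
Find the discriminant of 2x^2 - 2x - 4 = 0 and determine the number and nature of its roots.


For ax^2 + bx + c = 0, discriminant D = b^2 - 4ac
Here a = 2, b = -2, c = -4
D = (-2)^2 - 4(2)(-4) = 4 + 32 = 36

D = 36 > 0 and is a perfect square (sqrt = 6)
The equation has 2 distinct real rational roots.

Discriminant = 36, 2 distinct real rational roots


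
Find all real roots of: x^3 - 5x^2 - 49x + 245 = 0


Let p(x) = x^3 - 5x^2 - 49x + 245. By the rational root theorem (leading coefficient 1), any rational root is an integer divisor of 245: try ±1, ±2, ... in turn.
Test x = 1: value = 192 ≠ 0.
Test x = -1: value = 288 ≠ 0.
Test x = 5: value = 0 ✓, so (x - 5) is a factor.
Synthetic division by (x - 5): bring down 1; 1(5) - 5 = 0; 0(5) - 49 = -49; (-49)(5) + 245 = 0 → quotient x^2 - 49, remainder 0.
Solve the quadratic x^2 - 49 = 0: discriminant = 0^2 - 4(1)(-49) = 0 + 196 = 196.
sqrt(196) = 14, so x = (0 ± 14)/2: x = 7 or x = -7.

x = -7, x = 5, x = 7


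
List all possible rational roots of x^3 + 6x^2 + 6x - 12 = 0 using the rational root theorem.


Rational root theorem: possible roots are ±p/q where:
  p divides the constant term (-12): p ∈ {1, 2, 3, 4, 6, 12}
  q divides the leading coefficient (1): q ∈ {1}

All possible rational roots: -12, -6, -4, -3, -2, -1, 1, 2, 3, 4, 6, 12

-12, -6, -4, -3, -2, -1, 1, 2, 3, 4, 6, 12


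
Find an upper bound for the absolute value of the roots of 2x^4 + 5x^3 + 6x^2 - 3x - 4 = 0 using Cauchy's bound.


Cauchy's bound: all roots r satisfy |r| <= 1 + max(|a_i/a_n|) for i = 0,...,n-1
where a_n is the leading coefficient.

Coefficients: [2, 5, 6, -3, -4]
Leading coefficient a_n = 2
Ratios |a_i/a_n|: 5/2, 3, 3/2, 2
Maximum ratio: 3
Cauchy's bound: |r| <= 1 + 3 = 4

Upper bound = 4


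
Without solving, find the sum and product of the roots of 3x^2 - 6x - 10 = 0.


By Vieta's formulas for ax^2 + bx + c = 0:
  Sum of roots = -b/a
  Product of roots = c/a

Here a = 3, b = -6, c = -10
Sum = -(-6)/3 = 2
Product = -10/3 = -10/3

Sum = 2, Product = -10/3


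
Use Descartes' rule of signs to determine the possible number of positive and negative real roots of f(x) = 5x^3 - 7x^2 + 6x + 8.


Descartes' rule of signs:

For positive roots, count sign changes in f(x) = 5x^3 - 7x^2 + 6x + 8:
Signs of coefficients: +, -, +, +
Number of sign changes: 2
Possible positive real roots: 2, 0

For negative roots, examine f(-x) = -5x^3 - 7x^2 - 6x + 8:
Signs of coefficients: -, -, -, +
Number of sign changes: 1
Possible negative real roots: 1

Positive roots: 2 or 0; Negative roots: 1


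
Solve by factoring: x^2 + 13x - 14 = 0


We need two numbers that multiply to -14 and add to 13.
Those numbers are -1 and 14 (since (-1) * 14 = -14 and (-1) + 14 = 13).
So x^2 + 13x - 14 = (x - 1)(x + 14) = 0
Setting each factor to zero: x = 1 or x = -14

x = -14, x = 1


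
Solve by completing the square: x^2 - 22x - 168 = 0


Start: x^2 - 22x - 168 = 0
Move constant: x^2 - 22x = 168
Half of -22 is -11, squared is 121
Add 121 to both sides: x^2 - 22x + 121 = 289
(x - 11)^2 = 289
x - 11 = ±17
x = 11 + 17 = 28 or x = 11 - 17 = -6

x = -6, x = 28


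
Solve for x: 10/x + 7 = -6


Subtract 7 from both sides: 10/x = -13
Multiply both sides by x: 10 = -13 * x
Divide by -13: x = -10/13

x = -10/13


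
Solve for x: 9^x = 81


Express both sides with the same base.
81 = 9^2
Since the bases match: x = 2

x = 2


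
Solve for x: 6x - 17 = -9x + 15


Starting with: 6x - 17 = -9x + 15
Move all x terms to left: (6 + 9)x = 15 + 17
Simplify: 15x = 32
Divide both sides by 15: x = 32/15

x = 32/15


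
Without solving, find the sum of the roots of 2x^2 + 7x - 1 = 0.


By Vieta's formulas for ax^2 + bx + c = 0:
  Sum of roots = -b/a
  Product of roots = c/a

Here a = 2, b = 7, c = -1
Sum = -(7)/2 = -7/2
Product = -1/2 = -1/2

Sum = -7/2


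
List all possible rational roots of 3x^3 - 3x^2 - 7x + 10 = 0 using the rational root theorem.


Rational root theorem: possible roots are ±p/q where:
  p divides the constant term (10): p ∈ {1, 2, 5, 10}
  q divides the leading coefficient (3): q ∈ {1, 3}

All possible rational roots: -10, -5, -10/3, -2, -5/3, -1, -2/3, -1/3, 1/3, 2/3, 1, 5/3, 2, 10/3, 5, 10

-10, -5, -10/3, -2, -5/3, -1, -2/3, -1/3, 1/3, 2/3, 1, 5/3, 2, 10/3, 5, 10


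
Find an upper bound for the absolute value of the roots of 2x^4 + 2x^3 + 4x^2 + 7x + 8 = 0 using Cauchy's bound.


Cauchy's bound: all roots r satisfy |r| <= 1 + max(|a_i/a_n|) for i = 0,...,n-1
where a_n is the leading coefficient.

Coefficients: [2, 2, 4, 7, 8]
Leading coefficient a_n = 2
Ratios |a_i/a_n|: 1, 2, 7/2, 4
Maximum ratio: 4
Cauchy's bound: |r| <= 1 + 4 = 5

Upper bound = 5


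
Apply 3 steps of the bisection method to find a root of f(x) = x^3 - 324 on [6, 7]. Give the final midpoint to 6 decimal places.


f(x) = x^3 - 324
f(6) = -108 < 0
f(7) = 19 > 0

Step 1: midpoint = (6.000000 + 7.000000)/2 = 6.500000
  f(6.500000) = -49.375000
  f(mid) < 0, so root is in [6.500000, 7.000000]

Step 2: midpoint = (6.500000 + 7.000000)/2 = 6.750000
  f(6.750000) = -16.453125
  f(mid) < 0, so root is in [6.750000, 7.000000]

Step 3: midpoint = (6.750000 + 7.000000)/2 = 6.875000
  f(6.875000) = 0.951172
  f(mid) > 0, so root is in [6.750000, 6.875000]

midpoint = 6.875000


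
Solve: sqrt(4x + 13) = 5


Square both sides: 4x + 13 = 5^2 = 25
4x = 25 - 13 = 12
x = 3
Check: sqrt(4*3 + 13) = sqrt(25) = 5 ✓

x = 3


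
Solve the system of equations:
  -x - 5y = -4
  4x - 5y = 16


Using Cramer's rule:
Determinant D = (-1)(-5) - (4)(-5) = 5 + 20 = 25
Dx = (-4)(-5) - (16)(-5) = 20 + 80 = 100
Dy = (-1)(16) - (4)(-4) = -16 + 16 = 0
x = Dx/D = 100/25 = 4
y = Dy/D = 0/25 = 0

x = 4, y = 0


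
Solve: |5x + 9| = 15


An absolute value equation |expr| = 15 gives two cases:
Case 1: 5x + 9 = 15
  5x = 6, so x = 6/5
Case 2: 5x + 9 = -15
  5x = -24, so x = -24/5

x = -24/5, x = 6/5


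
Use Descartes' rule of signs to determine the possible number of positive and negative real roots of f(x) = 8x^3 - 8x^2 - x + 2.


Descartes' rule of signs:

For positive roots, count sign changes in f(x) = 8x^3 - 8x^2 - x + 2:
Signs of coefficients: +, -, -, +
Number of sign changes: 2
Possible positive real roots: 2, 0

For negative roots, examine f(-x) = -8x^3 - 8x^2 + x + 2:
Signs of coefficients: -, -, +, +
Number of sign changes: 1
Possible negative real roots: 1

Positive roots: 2 or 0; Negative roots: 1


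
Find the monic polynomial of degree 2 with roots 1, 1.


A monic polynomial with roots 1, 1 is:
p(x) = (x - 1)(x - 1)
After multiplying by (x - 1): x - 1
After multiplying by (x - 1): x^2 - 2x + 1

x^2 - 2x + 1


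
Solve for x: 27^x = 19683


Express both sides with the same base.
19683 = 27^3
Since the bases match: x = 3

x = 3


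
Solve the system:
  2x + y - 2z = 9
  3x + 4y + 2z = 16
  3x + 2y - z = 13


Using Cramer's rule. Expand each determinant along the first row.
D  = 2*[4*(-1) - 2*2] - 1*[3*(-1) - 2*3] + (-2)*[3*2 - 4*3]
  = 2*(-8) - 1*(-9) + (-2)*(-6) = 5
Dx = 9*[4*(-1) - 2*2] - 1*[16*(-1) - 2*13] + (-2)*[16*2 - 4*13]
  = 9*(-8) - 1*(-42) + (-2)*(-20) = 10
Dy = 2*[16*(-1) - 2*13] - 9*[3*(-1) - 2*3] + (-2)*[3*13 - 16*3]
  = 2*(-42) - 9*(-9) + (-2)*(-9) = 15
Dz = 2*[4*13 - 16*2] - 1*[3*13 - 16*3] + 9*[3*2 - 4*3]
  = 2*(20) - 1*(-9) + 9*(-6) = -5
x = Dx/D = 10/5 = 2, y = Dy/D = 15/5 = 3, z = Dz/D = -5/5 = -1
Check eq1: (2)(2) + (1)(3) + (-2)(-1) = 9 = 9 ✓
Check eq2: (3)(2) + (4)(3) + (2)(-1) = 16 = 16 ✓
Check eq3: (3)(2) + (2)(3) + (-1)(-1) = 13 = 13 ✓

x = 2, y = 3, z = -1


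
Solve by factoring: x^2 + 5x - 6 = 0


We need two numbers that multiply to -6 and add to 5.
Those numbers are -1 and 6 (since (-1) * 6 = -6 and (-1) + 6 = 5).
So x^2 + 5x - 6 = (x - 1)(x + 6) = 0
Setting each factor to zero: x = 1 or x = -6

x = -6, x = 1


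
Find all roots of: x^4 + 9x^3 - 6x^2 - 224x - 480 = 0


Let p(x) = x^4 + 9x^3 - 6x^2 - 224x - 480. By the rational root theorem (leading coefficient 1), any rational root is an integer divisor of 480: try ±1, ±2, ... in turn.
Test x = 1: value = -700 ≠ 0.
Test x = -1: value = -270 ≠ 0.
Test x = 2: value = -864 ≠ 0.
Test x = -2: value = -112 ≠ 0.
Test x = 3: value = -882 ≠ 0.
Test x = -3: value = -24 ≠ 0.
Test x = 4: value = -640 ≠ 0.
Test x = -4: value = 0 ✓, so (x + 4) is a factor.
Synthetic division by (x + 4): bring down 1; 1(-4) + 9 = 5; 5(-4) - 6 = -26; (-26)(-4) - 224 = -120; (-120)(-4) - 480 = 0 → quotient x^3 + 5x^2 - 26x - 120, remainder 0.
Continue with the quotient x^3 + 5x^2 - 26x - 120 (candidates must divide 120; re-test x = -4 first in case it repeats).
Test x = -4: value = 0 ✓, so (x + 4) is a factor.
Synthetic division by (x + 4): bring down 1; 1(-4) + 5 = 1; 1(-4) - 26 = -30; (-30)(-4) - 120 = 0 → quotient x^2 + x - 30, remainder 0.
Solve the quadratic x^2 + x - 30 = 0: discriminant = 1^2 - 4(1)(-30) = 1 + 120 = 121.
sqrt(121) = 11, so x = (-1 ± 11)/2: x = 5 or x = -6.
Collecting all roots found:

x = -6, x = -4 (multiplicity 2), x = 5


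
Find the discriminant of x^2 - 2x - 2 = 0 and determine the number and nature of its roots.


For ax^2 + bx + c = 0, discriminant D = b^2 - 4ac
Here a = 1, b = -2, c = -2
D = (-2)^2 - 4(1)(-2) = 4 + 8 = 12

D = 12 > 0 but not a perfect square
The equation has 2 distinct real irrational roots.

Discriminant = 12, 2 distinct real irrational roots


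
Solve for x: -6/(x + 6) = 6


Multiply both sides by (x + 6): -6 = 6(x + 6)
Distribute: -6 = 6x + 36
6x = -6 - 36 = -42
x = -7

x = -7


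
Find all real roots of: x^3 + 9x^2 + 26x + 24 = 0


Let p(x) = x^3 + 9x^2 + 26x + 24. By the rational root theorem (leading coefficient 1), any rational root is an integer divisor of 24: try ±1, ±2, ... in turn.
Test x = 1: value = 60 ≠ 0.
Test x = -1: value = 6 ≠ 0.
Test x = 2: value = 120 ≠ 0.
Test x = -2: value = 0 ✓, so (x + 2) is a factor.
Synthetic division by (x + 2): bring down 1; 1(-2) + 9 = 7; 7(-2) + 26 = 12; 12(-2) + 24 = 0 → quotient x^2 + 7x + 12, remainder 0.
Solve the quadratic x^2 + 7x + 12 = 0: discriminant = 7^2 - 4(1)(12) = 49 - 48 = 1.
sqrt(1) = 1, so x = (-7 ± 1)/2: x = -3 or x = -4.

x = -4, x = -3, x = -2


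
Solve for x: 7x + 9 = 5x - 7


Starting with: 7x + 9 = 5x - 7
Move all x terms to left: (7 - 5)x = -7 - 9
Simplify: 2x = -16
Divide both sides by 2: x = -8

x = -8


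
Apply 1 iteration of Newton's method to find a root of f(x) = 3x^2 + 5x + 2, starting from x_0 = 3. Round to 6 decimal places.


Newton's method: x_(n+1) = x_n - f(x_n)/f'(x_n)
f(x) = 3x^2 + 5x + 2
f'(x) = 6x + 5

Iteration 1:
  f(3.000000) = 44.000000
  f'(3.000000) = 23.000000
  x_1 = 3.000000 - (44.000000)/(23.000000) = 1.086957

x_1 = 1.086957


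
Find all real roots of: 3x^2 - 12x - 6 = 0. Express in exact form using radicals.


Using the quadratic formula: x = (-b ± sqrt(b^2 - 4ac)) / (2a)
Here a = 3, b = -12, c = -6
Discriminant = b^2 - 4ac = (-12)^2 - 4(3)(-6) = 144 + 72 = 216
Since discriminant = 216 > 0, there are two real roots.
x = (12 ± 6*sqrt(6)) / 6
Simplifying: x = 2 ± sqrt(6)
Numerically: x ≈ 4.4495 or x ≈ -0.4495

x = 2 + sqrt(6) or x = 2 - sqrt(6)


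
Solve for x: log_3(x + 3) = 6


Convert to exponential form: x + 3 = 3^6 = 729
x = 729 - 3 = 726
Check: log_3(726 + 3) = log_3(729) = log_3(729) = 6 ✓

x = 726


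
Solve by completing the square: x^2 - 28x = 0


Start: x^2 - 28x + 0 = 0
Move constant: x^2 - 28x = 0
Half of -28 is -14, squared is 196
Add 196 to both sides: x^2 - 28x + 196 = 196
(x - 14)^2 = 196
x - 14 = ±14
x = 14 + 14 = 28 or x = 14 - 14 = 0

x = 0, x = 28


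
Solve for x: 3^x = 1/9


Express both sides with the same base.
1/9 = 3^(-2)
Since the bases match: x = -2

x = -2


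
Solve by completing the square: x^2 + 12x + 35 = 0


Start: x^2 + 12x + 35 = 0
Move constant: x^2 + 12x = -35
Half of 12 is 6, squared is 36
Add 36 to both sides: x^2 + 12x + 36 = 1
(x + 6)^2 = 1
x + 6 = ±1
x = -6 + 1 = -5 or x = -6 - 1 = -7

x = -7, x = -5


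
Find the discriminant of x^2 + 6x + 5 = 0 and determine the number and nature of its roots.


For ax^2 + bx + c = 0, discriminant D = b^2 - 4ac
Here a = 1, b = 6, c = 5
D = (6)^2 - 4(1)(5) = 36 - 20 = 16

D = 16 > 0 and is a perfect square (sqrt = 4)
The equation has 2 distinct real rational roots.

Discriminant = 16, 2 distinct real rational roots


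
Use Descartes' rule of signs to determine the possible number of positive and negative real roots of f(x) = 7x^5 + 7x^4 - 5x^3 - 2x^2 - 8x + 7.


Descartes' rule of signs:

For positive roots, count sign changes in f(x) = 7x^5 + 7x^4 - 5x^3 - 2x^2 - 8x + 7:
Signs of coefficients: +, +, -, -, -, +
Number of sign changes: 2
Possible positive real roots: 2, 0

For negative roots, examine f(-x) = -7x^5 + 7x^4 + 5x^3 - 2x^2 + 8x + 7:
Signs of coefficients: -, +, +, -, +, +
Number of sign changes: 3
Possible negative real roots: 3, 1

Positive roots: 2 or 0; Negative roots: 3 or 1


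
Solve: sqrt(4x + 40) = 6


Square both sides: 4x + 40 = 6^2 = 36
4x = 36 - 40 = -4
x = -1
Check: sqrt(4*(-1) + 40) = sqrt(36) = 6 ✓

x = -1


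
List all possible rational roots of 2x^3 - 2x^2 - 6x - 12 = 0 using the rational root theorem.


Rational root theorem: possible roots are ±p/q where:
  p divides the constant term (-12): p ∈ {1, 2, 3, 4, 6, 12}
  q divides the leading coefficient (2): q ∈ {1, 2}

All possible rational roots: -12, -6, -4, -3, -2, -3/2, -1, -1/2, 1/2, 1, 3/2, 2, 3, 4, 6, 12

-12, -6, -4, -3, -2, -3/2, -1, -1/2, 1/2, 1, 3/2, 2, 3, 4, 6, 12


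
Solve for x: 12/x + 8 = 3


Subtract 8 from both sides: 12/x = -5
Multiply both sides by x: 12 = -5 * x
Divide by -5: x = -12/5

x = -12/5


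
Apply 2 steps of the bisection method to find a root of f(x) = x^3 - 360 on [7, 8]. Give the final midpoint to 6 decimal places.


f(x) = x^3 - 360
f(7) = -17 < 0
f(8) = 152 > 0

Step 1: midpoint = (7.000000 + 8.000000)/2 = 7.500000
  f(7.500000) = 61.875000
  f(mid) > 0, so root is in [7.000000, 7.500000]

Step 2: midpoint = (7.000000 + 7.500000)/2 = 7.250000
  f(7.250000) = 21.078125
  f(mid) > 0, so root is in [7.000000, 7.250000]

midpoint = 7.250000


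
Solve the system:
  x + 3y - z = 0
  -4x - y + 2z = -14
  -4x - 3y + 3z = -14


Using Cramer's rule. Expand each determinant along the first row.
D  = 1*[(-1)*3 - 2*(-3)] - 3*[(-4)*3 - 2*(-4)] + (-1)*[(-4)*(-3) - (-1)*(-4)]
  = 1*(3) - 3*(-4) + (-1)*(8) = 7
Dx = 0*[(-1)*3 - 2*(-3)] - 3*[(-14)*3 - 2*(-14)] + (-1)*[(-14)*(-3) - (-1)*(-14)]
  = 0*(3) - 3*(-14) + (-1)*(28) = 14
Dy = 1*[(-14)*3 - 2*(-14)] - 0*[(-4)*3 - 2*(-4)] + (-1)*[(-4)*(-14) - (-14)*(-4)]
  = 1*(-14) - 0*(-4) + (-1)*(0) = -14
Dz = 1*[(-1)*(-14) - (-14)*(-3)] - 3*[(-4)*(-14) - (-14)*(-4)] + 0*[(-4)*(-3) - (-1)*(-4)]
  = 1*(-28) - 3*(0) + 0*(8) = -28
x = Dx/D = 14/7 = 2, y = Dy/D = -14/7 = -2, z = Dz/D = -28/7 = -4
Check eq1: (1)(2) + (3)(-2) + (-1)(-4) = 0 = 0 ✓
Check eq2: (-4)(2) + (-1)(-2) + (2)(-4) = -14 = -14 ✓
Check eq3: (-4)(2) + (-3)(-2) + (3)(-4) = -14 = -14 ✓

x = 2, y = -2, z = -4


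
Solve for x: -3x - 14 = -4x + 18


Starting with: -3x - 14 = -4x + 18
Move all x terms to left: (-3 + 4)x = 18 + 14
Simplify: x = 32
Divide both sides by 1: x = 32

x = 32


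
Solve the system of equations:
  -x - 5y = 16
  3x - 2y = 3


Using Cramer's rule:
Determinant D = (-1)(-2) - (3)(-5) = 2 + 15 = 17
Dx = (16)(-2) - (3)(-5) = -32 + 15 = -17
Dy = (-1)(3) - (3)(16) = -3 - 48 = -51
x = Dx/D = -17/17 = -1
y = Dy/D = -51/17 = -3

x = -1, y = -3


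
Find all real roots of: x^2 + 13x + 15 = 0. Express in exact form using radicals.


Using the quadratic formula: x = (-b ± sqrt(b^2 - 4ac)) / (2a)
Here a = 1, b = 13, c = 15
Discriminant = b^2 - 4ac = 13^2 - 4(1)(15) = 169 - 60 = 109
Since discriminant = 109 > 0, there are two real roots.
x = (-13 ± sqrt(109)) / 2
Numerically: x ≈ -1.2798 or x ≈ -11.7202

x = (-13 + sqrt(109)) / 2 or x = (-13 - sqrt(109)) / 2


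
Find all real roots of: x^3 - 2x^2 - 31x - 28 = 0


Let p(x) = x^3 - 2x^2 - 31x - 28. By the rational root theorem (leading coefficient 1), any rational root is an integer divisor of 28: try ±1, ±2, ... in turn.
Test x = 1: value = -60 ≠ 0.
Test x = -1: value = 0 ✓, so (x + 1) is a factor.
Synthetic division by (x + 1): bring down 1; 1(-1) - 2 = -3; (-3)(-1) - 31 = -28; (-28)(-1) - 28 = 0 → quotient x^2 - 3x - 28, remainder 0.
Solve the quadratic x^2 - 3x - 28 = 0: discriminant = (-3)^2 - 4(1)(-28) = 9 + 112 = 121.
sqrt(121) = 11, so x = (3 ± 11)/2: x = 7 or x = -4.

x = -4, x = -1, x = 7


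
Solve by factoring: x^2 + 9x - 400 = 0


We need two numbers that multiply to -400 and add to 9.
Those numbers are 25 and -16 (since 25 * (-16) = -400 and 25 + (-16) = 9).
So x^2 + 9x - 400 = (x + 25)(x - 16) = 0
Setting each factor to zero: x = -25 or x = 16

x = -25, x = 16


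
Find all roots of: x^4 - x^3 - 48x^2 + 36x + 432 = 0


Let p(x) = x^4 - x^3 - 48x^2 + 36x + 432. By the rational root theorem (leading coefficient 1), any rational root is an integer divisor of 432: try ±1, ±2, ... in turn.
Test x = 1: value = 420 ≠ 0.
Test x = -1: value = 350 ≠ 0.
Test x = 2: value = 320 ≠ 0.
Test x = -2: value = 192 ≠ 0.
Test x = 3: value = 162 ≠ 0.
Test x = -3: value = 0 ✓, so (x + 3) is a factor.
Synthetic division by (x + 3): bring down 1; 1(-3) - 1 = -4; (-4)(-3) - 48 = -36; (-36)(-3) + 36 = 144; 144(-3) + 432 = 0 → quotient x^3 - 4x^2 - 36x + 144, remainder 0.
Continue with the quotient x^3 - 4x^2 - 36x + 144 (candidates must divide 144; re-test x = -3 first in case it repeats).
Test x = -3: value = 189 ≠ 0.
Test x = 4: value = 0 ✓, so (x - 4) is a factor.
Synthetic division by (x - 4): bring down 1; 1(4) - 4 = 0; 0(4) - 36 = -36; (-36)(4) + 144 = 0 → quotient x^2 - 36, remainder 0.
Solve the quadratic x^2 - 36 = 0: discriminant = 0^2 - 4(1)(-36) = 0 + 144 = 144.
sqrt(144) = 12, so x = (0 ± 12)/2: x = 6 or x = -6.
Collecting all roots found:

x = -6, x = -3, x = 4, x = 6


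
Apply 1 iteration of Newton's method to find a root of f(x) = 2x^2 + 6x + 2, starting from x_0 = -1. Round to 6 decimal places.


Newton's method: x_(n+1) = x_n - f(x_n)/f'(x_n)
f(x) = 2x^2 + 6x + 2
f'(x) = 4x + 6

Iteration 1:
  f(-1.000000) = -2.000000
  f'(-1.000000) = 2.000000
  x_1 = -1.000000 - (-2.000000)/(2.000000) = 0.000000

x_1 = 0.000000


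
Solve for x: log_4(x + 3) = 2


Convert to exponential form: x + 3 = 4^2 = 16
x = 16 - 3 = 13
Check: log_4(13 + 3) = log_4(16) = log_4(16) = 2 ✓

x = 13


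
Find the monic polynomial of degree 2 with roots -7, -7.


A monic polynomial with roots -7, -7 is:
p(x) = (x + 7)(x + 7)
After multiplying by (x + 7): x + 7
After multiplying by (x + 7): x^2 + 14x + 49

x^2 + 14x + 49


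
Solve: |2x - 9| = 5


An absolute value equation |expr| = 5 gives two cases:
Case 1: 2x - 9 = 5
  2x = 14, so x = 7
Case 2: 2x - 9 = -5
  2x = 4, so x = 2

x = 2, x = 7


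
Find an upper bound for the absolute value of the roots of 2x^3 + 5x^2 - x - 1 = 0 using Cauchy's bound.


Cauchy's bound: all roots r satisfy |r| <= 1 + max(|a_i/a_n|) for i = 0,...,n-1
where a_n is the leading coefficient.

Coefficients: [2, 5, -1, -1]
Leading coefficient a_n = 2
Ratios |a_i/a_n|: 5/2, 1/2, 1/2
Maximum ratio: 5/2
Cauchy's bound: |r| <= 1 + 5/2 = 7/2

Upper bound = 7/2


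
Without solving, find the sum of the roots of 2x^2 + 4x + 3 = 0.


By Vieta's formulas for ax^2 + bx + c = 0:
  Sum of roots = -b/a
  Product of roots = c/a

Here a = 2, b = 4, c = 3
Sum = -(4)/2 = -2
Product = 3/2 = 3/2

Sum = -2


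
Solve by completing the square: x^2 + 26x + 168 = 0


Start: x^2 + 26x + 168 = 0
Move constant: x^2 + 26x = -168
Half of 26 is 13, squared is 169
Add 169 to both sides: x^2 + 26x + 169 = 1
(x + 13)^2 = 1
x + 13 = ±1
x = -13 + 1 = -12 or x = -13 - 1 = -14

x = -14, x = -12


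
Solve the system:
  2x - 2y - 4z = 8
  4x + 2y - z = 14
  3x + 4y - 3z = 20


Using Cramer's rule. Expand each determinant along the first row.
D  = 2*[2*(-3) - (-1)*4] - (-2)*[4*(-3) - (-1)*3] + (-4)*[4*4 - 2*3]
  = 2*(-2) - (-2)*(-9) + (-4)*(10) = -62
Dx = 8*[2*(-3) - (-1)*4] - (-2)*[14*(-3) - (-1)*20] + (-4)*[14*4 - 2*20]
  = 8*(-2) - (-2)*(-22) + (-4)*(16) = -124
Dy = 2*[14*(-3) - (-1)*20] - 8*[4*(-3) - (-1)*3] + (-4)*[4*20 - 14*3]
  = 2*(-22) - 8*(-9) + (-4)*(38) = -124
Dz = 2*[2*20 - 14*4] - (-2)*[4*20 - 14*3] + 8*[4*4 - 2*3]
  = 2*(-16) - (-2)*(38) + 8*(10) = 124
x = Dx/D = -124/-62 = 2, y = Dy/D = -124/-62 = 2, z = Dz/D = 124/-62 = -2
Check eq1: (2)(2) + (-2)(2) + (-4)(-2) = 8 = 8 ✓
Check eq2: (4)(2) + (2)(2) + (-1)(-2) = 14 = 14 ✓
Check eq3: (3)(2) + (4)(2) + (-3)(-2) = 20 = 20 ✓

x = 2, y = 2, z = -2


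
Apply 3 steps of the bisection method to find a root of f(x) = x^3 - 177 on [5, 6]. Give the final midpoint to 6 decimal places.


f(x) = x^3 - 177
f(5) = -52 < 0
f(6) = 39 > 0

Step 1: midpoint = (5.000000 + 6.000000)/2 = 5.500000
  f(5.500000) = -10.625000
  f(mid) < 0, so root is in [5.500000, 6.000000]

Step 2: midpoint = (5.500000 + 6.000000)/2 = 5.750000
  f(5.750000) = 13.109375
  f(mid) > 0, so root is in [5.500000, 5.750000]

Step 3: midpoint = (5.500000 + 5.750000)/2 = 5.625000
  f(5.625000) = 0.978516
  f(mid) > 0, so root is in [5.500000, 5.625000]

midpoint = 5.625000
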